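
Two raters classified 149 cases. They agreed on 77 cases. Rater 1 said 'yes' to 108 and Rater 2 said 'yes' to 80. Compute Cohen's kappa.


P_o = 77/149 = 0.516779
P_e = (108*80 + 41*69) / 22201 = 0.516598
kappa = (P_o - P_e) / (1 - P_e)
kappa = (0.516779 - 0.516598) / (1 - 0.516598)
kappa = 0.0004

0.0004


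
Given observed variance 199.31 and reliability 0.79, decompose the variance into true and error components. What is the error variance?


var_true = rxx * var_obs = 0.79 * 199.31 = 157.4549
var_error = var_obs - var_true
var_error = 199.31 - 157.4549
var_error = 41.8551

41.8551


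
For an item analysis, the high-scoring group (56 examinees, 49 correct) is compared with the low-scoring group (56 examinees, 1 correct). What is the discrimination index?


p_upper = 49/56 = 0.875
p_lower = 1/56 = 0.0179
D = 0.875 - 0.0179 = 0.8571

0.8571


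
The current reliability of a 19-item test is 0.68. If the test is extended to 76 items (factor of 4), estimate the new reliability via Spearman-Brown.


r_new = (n * rxx) / (1 + (n-1) * rxx)
r_new = (4 * 0.68) / (1 + 3 * 0.68)
r_new = 2.72 / 3.04
r_new = 0.8947

0.8947


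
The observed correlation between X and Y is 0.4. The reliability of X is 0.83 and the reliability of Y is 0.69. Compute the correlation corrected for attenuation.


r_corrected = rxy / sqrt(rxx * ryy)
= 0.4 / sqrt(0.83 * 0.69)
= 0.4 / sqrt(0.5727)
= 0.4 / 0.756769
r_corrected = 0.5286

0.5286


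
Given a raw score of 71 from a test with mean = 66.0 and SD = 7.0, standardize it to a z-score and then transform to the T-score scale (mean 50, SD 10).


z = (X - mean) / SD = (71 - 66.0) / 7.0
z = 5.0 / 7.0
z = 0.7143
T-score = T = 50 + 10z
Carry z at full precision (z = 5.0 / 7.0) into the conversion:
T-score = 50 + 10 * (5.0 / 7.0) = 50 + 50 / 7.0
T-score = 50 + 7.1429
T-score = 57.1429

57.1429


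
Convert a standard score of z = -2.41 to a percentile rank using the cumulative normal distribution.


CDF(z) = 0.5 * (1 + erf(z/sqrt(2)))
erf(-1.7041) = -0.984
CDF = 0.008
Percentile rank = 0.008 * 100 = 0.8

0.8


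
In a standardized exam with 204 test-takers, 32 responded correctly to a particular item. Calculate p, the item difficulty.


Item difficulty p = number correct / total examinees
p = 32 / 204
p = 0.1569

0.1569


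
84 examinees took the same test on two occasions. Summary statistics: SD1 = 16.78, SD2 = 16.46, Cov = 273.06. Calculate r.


r = cov(X,Y) / (SD_X * SD_Y)
r = 273.06 / (16.78 * 16.46)
r = 273.06 / 276.1988
r = 0.9886

0.9886


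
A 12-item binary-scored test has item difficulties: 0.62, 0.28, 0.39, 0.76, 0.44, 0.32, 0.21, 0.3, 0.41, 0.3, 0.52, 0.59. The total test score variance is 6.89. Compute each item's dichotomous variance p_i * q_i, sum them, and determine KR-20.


For each item, compute p_i * q_i:
  Item 1: 0.62 * 0.38 = 0.2356
  Item 2: 0.28 * 0.72 = 0.2016
  Item 3: 0.39 * 0.61 = 0.2379
  Item 4: 0.76 * 0.24 = 0.1824
  Item 5: 0.44 * 0.56 = 0.2464
  Item 6: 0.32 * 0.68 = 0.2176
  Item 7: 0.21 * 0.79 = 0.1659
  Item 8: 0.3 * 0.7 = 0.21
  Item 9: 0.41 * 0.59 = 0.2419
  Item 10: 0.3 * 0.7 = 0.21
  Item 11: 0.52 * 0.48 = 0.2496
  Item 12: 0.59 * 0.41 = 0.2419
Sum(p_i * q_i) = 0.2356 + 0.2016 + 0.2379 + 0.1824 + 0.2464 + 0.2176 + 0.1659 + 0.21 + 0.2419 + 0.21 + 0.2496 + 0.2419 = 2.6408
KR-20 = (k/(k-1)) * (1 - Sum(p_i*q_i) / Var_total)
= (12/11) * (1 - 2.6408/6.89)
= 1.0909 * 0.6167
KR-20 = 0.6728

0.6728


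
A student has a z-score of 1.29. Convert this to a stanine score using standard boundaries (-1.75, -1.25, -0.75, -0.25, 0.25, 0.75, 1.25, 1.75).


Stanine boundaries: [-1.75, -1.25, -0.75, -0.25, 0.25, 0.75, 1.25, 1.75]
z = 1.29
Check each boundary:
  z >= -1.75 -> could be stanine 2
  z >= -1.25 -> could be stanine 3
  z >= -0.75 -> could be stanine 4
  z >= -0.25 -> could be stanine 5
  z >= 0.25 -> could be stanine 6
  z >= 0.75 -> could be stanine 7
  z >= 1.25 -> could be stanine 8
  z < 1.75
Highest qualifying boundary gives stanine = 8

8


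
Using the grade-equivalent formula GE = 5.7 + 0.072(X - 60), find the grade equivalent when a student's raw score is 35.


raw - median = 35 - 60 = -25
slope * diff = 0.072 * -25 = -1.8
GE = 5.7 + -1.8
GE = 3.9

3.9


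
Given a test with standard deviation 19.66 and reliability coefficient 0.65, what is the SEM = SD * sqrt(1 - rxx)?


SEM = SD * sqrt(1 - rxx)
SEM = 19.66 * sqrt(1 - 0.65)
SEM = 19.66 * sqrt(0.35) = 19.66 * 0.591608
SEM = 11.631

11.631


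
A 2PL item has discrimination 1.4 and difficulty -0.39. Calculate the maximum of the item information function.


For 2PL, max info at theta = b = -0.39
I_max = a^2 / 4 = 1.4^2 / 4
= 1.96 / 4
I_max = 0.49

0.49


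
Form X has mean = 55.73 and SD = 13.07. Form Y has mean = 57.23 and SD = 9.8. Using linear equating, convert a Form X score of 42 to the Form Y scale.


slope = SD_Y / SD_X = 9.8 / 13.07 ~ 0.7498
intercept = mean_Y - slope * mean_X = 57.23 - (9.8 / 13.07) * 55.73 ~ 15.4432
Y = slope * X + intercept. To avoid rounding drift from the rounded slope/intercept, evaluate the equivalent form Y = mean_Y + SD_Y * (X - mean_X) / SD_X at full precision:
Y = 57.23 + 9.8 * (42 - 55.73) / 13.07
Y = 57.23 - 9.8 * 13.73 / 13.07
Y = 57.23 - 134.554 / 13.07
Y = 57.23 - 10.2949
Y = 46.9351

46.9351


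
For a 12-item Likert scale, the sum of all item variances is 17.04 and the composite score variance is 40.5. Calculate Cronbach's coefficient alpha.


alpha = (k/(k-1)) * (1 - sum(si^2)/s_total^2)
= (12/11) * (1 - 17.04/40.5)
alpha = 0.6319

0.6319


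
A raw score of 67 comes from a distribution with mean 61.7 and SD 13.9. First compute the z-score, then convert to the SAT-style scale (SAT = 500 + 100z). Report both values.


z = (X - mean) / SD = (67 - 61.7) / 13.9
z = 5.3 / 13.9
z = 0.3813
SAT-scale = SAT = 500 + 100z
Carry z at full precision (z = 5.3 / 13.9) into the conversion:
SAT-scale = 500 + 100 * (5.3 / 13.9) = 500 + 530 / 13.9
SAT-scale = 500 + 38.1295
SAT-scale = 538.1295

538.1295


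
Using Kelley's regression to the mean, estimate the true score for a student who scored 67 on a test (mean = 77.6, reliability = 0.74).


T_est = rxx * X + (1 - rxx) * mean
T_est = 0.74 * 67 + 0.26 * 77.6
T_est = 49.58 + 20.176
T_est = 69.756

69.756


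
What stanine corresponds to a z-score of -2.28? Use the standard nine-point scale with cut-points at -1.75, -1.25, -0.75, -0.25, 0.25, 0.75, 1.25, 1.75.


Stanine boundaries: [-1.75, -1.25, -0.75, -0.25, 0.25, 0.75, 1.25, 1.75]
z = -2.28
Check each boundary:
  z < -1.75
  z < -1.25
  z < -0.75
  z < -0.25
  z < 0.25
  z < 0.75
  z < 1.25
  z < 1.75
Highest qualifying boundary gives stanine = 1

1


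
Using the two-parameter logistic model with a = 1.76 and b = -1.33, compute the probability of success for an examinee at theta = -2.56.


a*(theta - b) = 1.76 * (-2.56 - -1.33) = -2.1648
exp(--2.1648) = 8.7129
P = 1 / (1 + 8.7129)
P = 0.103

0.103


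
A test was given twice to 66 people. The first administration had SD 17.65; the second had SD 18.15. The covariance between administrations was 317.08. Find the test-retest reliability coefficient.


r = cov(X,Y) / (SD_X * SD_Y)
r = 317.08 / (17.65 * 18.15)
r = 317.08 / 320.3475
r = 0.9898

0.9898


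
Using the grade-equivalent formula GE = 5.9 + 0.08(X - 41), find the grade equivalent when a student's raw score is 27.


raw - median = 27 - 41 = -14
slope * diff = 0.08 * -14 = -1.12
GE = 5.9 + -1.12
GE = 4.78

4.78


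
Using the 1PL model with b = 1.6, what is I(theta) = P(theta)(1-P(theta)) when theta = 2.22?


P = 1/(1+exp(-(2.22-1.6))) = 0.6502
I = P*(1-P) = 0.6502 * 0.3498
I = 0.2274

0.2274


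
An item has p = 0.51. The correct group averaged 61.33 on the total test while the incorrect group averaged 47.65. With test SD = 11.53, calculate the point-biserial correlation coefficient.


q = 1 - p = 0.49
rpb = ((M1 - M0) / SD) * sqrt(p * q)
rpb = ((61.33 - 47.65) / 11.53) * sqrt(0.51 * 0.49)
rpb = 0.5931

0.5931


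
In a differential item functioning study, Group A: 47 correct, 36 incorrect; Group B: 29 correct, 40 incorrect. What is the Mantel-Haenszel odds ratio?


Odds_A = 47/36 = 1.3056
Odds_B = 29/40 = 0.725
OR = Odds_A / Odds_B = 1.3056 / 0.725
Exactly, OR = (47 * 40) / (36 * 29) = 1880 / 1044
OR = 1.8008

1.8008


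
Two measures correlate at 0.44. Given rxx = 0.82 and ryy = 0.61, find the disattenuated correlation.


r_corrected = rxy / sqrt(rxx * ryy)
= 0.44 / sqrt(0.82 * 0.61)
= 0.44 / sqrt(0.5002)
= 0.44 / 0.707248
r_corrected = 0.6221

0.6221


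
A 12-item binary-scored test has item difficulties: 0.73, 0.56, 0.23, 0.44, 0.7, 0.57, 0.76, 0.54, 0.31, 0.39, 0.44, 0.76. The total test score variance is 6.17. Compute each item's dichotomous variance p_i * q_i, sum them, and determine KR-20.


For each item, compute p_i * q_i:
  Item 1: 0.73 * 0.27 = 0.1971
  Item 2: 0.56 * 0.44 = 0.2464
  Item 3: 0.23 * 0.77 = 0.1771
  Item 4: 0.44 * 0.56 = 0.2464
  Item 5: 0.7 * 0.3 = 0.21
  Item 6: 0.57 * 0.43 = 0.2451
  Item 7: 0.76 * 0.24 = 0.1824
  Item 8: 0.54 * 0.46 = 0.2484
  Item 9: 0.31 * 0.69 = 0.2139
  Item 10: 0.39 * 0.61 = 0.2379
  Item 11: 0.44 * 0.56 = 0.2464
  Item 12: 0.76 * 0.24 = 0.1824
Sum(p_i * q_i) = 0.1971 + 0.2464 + 0.1771 + 0.2464 + 0.21 + 0.2451 + 0.1824 + 0.2484 + 0.2139 + 0.2379 + 0.2464 + 0.1824 = 2.6335
KR-20 = (k/(k-1)) * (1 - Sum(p_i*q_i) / Var_total)
= (12/11) * (1 - 2.6335/6.17)
= 1.0909 * 0.5732
KR-20 = 0.6253

0.6253


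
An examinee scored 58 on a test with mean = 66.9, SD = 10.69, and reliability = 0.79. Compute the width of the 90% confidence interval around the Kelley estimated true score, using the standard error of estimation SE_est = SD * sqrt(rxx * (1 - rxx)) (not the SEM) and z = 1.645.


True score estimate = 0.79*58 + 0.21*66.9 = 59.869
SE_est = SD * sqrt(rxx * (1 - rxx)) = 10.69 * sqrt(0.79 * 0.21) = 10.69 * sqrt(0.1659) = 4.354125
CI = T_est +/- z * SE_est, so width = 2 * z * SE_est = 2 * 1.645 * 4.354125
Width = 14.3251

14.3251


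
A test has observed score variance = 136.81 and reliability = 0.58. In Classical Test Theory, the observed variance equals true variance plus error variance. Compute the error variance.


var_true = rxx * var_obs = 0.58 * 136.81 = 79.3498
var_error = var_obs - var_true
var_error = 136.81 - 79.3498
var_error = 57.4602

57.4602


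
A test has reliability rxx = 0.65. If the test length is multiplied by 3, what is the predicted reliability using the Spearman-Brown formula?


r_new = (n * rxx) / (1 + (n-1) * rxx)
r_new = (3 * 0.65) / (1 + 2 * 0.65)
r_new = 1.95 / 2.3
r_new = 0.8478

0.8478


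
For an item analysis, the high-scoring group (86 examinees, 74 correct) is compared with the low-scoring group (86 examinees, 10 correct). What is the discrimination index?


p_upper = 74/86 = 0.8605
p_lower = 10/86 = 0.1163
D = 0.8605 - 0.1163 = 0.7442

0.7442


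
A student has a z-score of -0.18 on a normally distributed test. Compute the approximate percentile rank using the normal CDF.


CDF(z) = 0.5 * (1 + erf(z/sqrt(2)))
erf(-0.1273) = -0.1428
CDF = 0.4286
Percentile rank = 0.4286 * 100 = 42.86

42.86


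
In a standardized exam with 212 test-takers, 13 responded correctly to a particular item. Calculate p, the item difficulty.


Item difficulty p = number correct / total examinees
p = 13 / 212
p = 0.0613

0.0613


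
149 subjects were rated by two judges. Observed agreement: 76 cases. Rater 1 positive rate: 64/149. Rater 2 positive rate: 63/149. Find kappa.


P_o = 76/149 = 0.510067
P_e = (64*63 + 85*86) / 22201 = 0.510878
kappa = (P_o - P_e) / (1 - P_e)
kappa = (0.510067 - 0.510878) / (1 - 0.510878)
kappa = -0.0017

-0.0017


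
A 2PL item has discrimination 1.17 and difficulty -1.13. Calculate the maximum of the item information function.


For 2PL, max info at theta = b = -1.13
I_max = a^2 / 4 = 1.17^2 / 4
= 1.3689 / 4
I_max = 0.3422

0.3422


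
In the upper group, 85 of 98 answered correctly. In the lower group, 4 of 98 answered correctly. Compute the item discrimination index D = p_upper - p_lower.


p_upper = 85/98 = 0.8673
p_lower = 4/98 = 0.0408
D = 0.8673 - 0.0408 = 0.8265

0.8265


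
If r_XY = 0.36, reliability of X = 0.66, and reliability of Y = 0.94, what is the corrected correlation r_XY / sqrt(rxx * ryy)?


r_corrected = rxy / sqrt(rxx * ryy)
= 0.36 / sqrt(0.66 * 0.94)
= 0.36 / sqrt(0.6204)
= 0.36 / 0.787655
r_corrected = 0.4571

0.4571


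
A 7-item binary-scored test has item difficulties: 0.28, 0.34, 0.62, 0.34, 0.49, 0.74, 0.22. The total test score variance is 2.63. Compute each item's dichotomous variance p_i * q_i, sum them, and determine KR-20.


For each item, compute p_i * q_i:
  Item 1: 0.28 * 0.72 = 0.2016
  Item 2: 0.34 * 0.66 = 0.2244
  Item 3: 0.62 * 0.38 = 0.2356
  Item 4: 0.34 * 0.66 = 0.2244
  Item 5: 0.49 * 0.51 = 0.2499
  Item 6: 0.74 * 0.26 = 0.1924
  Item 7: 0.22 * 0.78 = 0.1716
Sum(p_i * q_i) = 0.2016 + 0.2244 + 0.2356 + 0.2244 + 0.2499 + 0.1924 + 0.1716 = 1.4999
KR-20 = (k/(k-1)) * (1 - Sum(p_i*q_i) / Var_total)
= (7/6) * (1 - 1.4999/2.63)
= 1.1667 * 0.4297
KR-20 = 0.5013

0.5013


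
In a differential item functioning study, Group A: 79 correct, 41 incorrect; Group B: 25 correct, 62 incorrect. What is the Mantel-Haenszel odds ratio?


Odds_A = 79/41 = 1.9268
Odds_B = 25/62 = 0.4032
OR = Odds_A / Odds_B = 1.9268 / 0.4032
Exactly, OR = (79 * 62) / (41 * 25) = 4898 / 1025
OR = 4.7785

4.7785


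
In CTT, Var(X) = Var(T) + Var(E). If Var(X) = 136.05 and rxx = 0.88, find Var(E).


var_true = rxx * var_obs = 0.88 * 136.05 = 119.724
var_error = var_obs - var_true
var_error = 136.05 - 119.724
var_error = 16.326

16.326


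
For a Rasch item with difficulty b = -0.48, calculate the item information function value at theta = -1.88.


P = 1/(1+exp(-(-1.88--0.48))) = 0.1978
I = P*(1-P) = 0.1978 * 0.8022
I = 0.1587

0.1587


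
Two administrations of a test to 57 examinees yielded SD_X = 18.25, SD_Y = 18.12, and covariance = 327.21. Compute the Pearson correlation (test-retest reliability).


r = cov(X,Y) / (SD_X * SD_Y)
r = 327.21 / (18.25 * 18.12)
r = 327.21 / 330.69
r = 0.9895

0.9895


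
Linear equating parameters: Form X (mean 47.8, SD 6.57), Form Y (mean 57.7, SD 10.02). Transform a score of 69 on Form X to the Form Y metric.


slope = SD_Y / SD_X = 10.02 / 6.57 ~ 1.5251
intercept = mean_Y - slope * mean_X = 57.7 - (10.02 / 6.57) * 47.8 ~ -15.2005
Y = slope * X + intercept. To avoid rounding drift from the rounded slope/intercept, evaluate the equivalent form Y = mean_Y + SD_Y * (X - mean_X) / SD_X at full precision:
Y = 57.7 + 10.02 * (69 - 47.8) / 6.57
Y = 57.7 + 10.02 * 21.2 / 6.57
Y = 57.7 + 212.424 / 6.57
Y = 57.7 + 32.3324
Y = 90.0324

90.0324


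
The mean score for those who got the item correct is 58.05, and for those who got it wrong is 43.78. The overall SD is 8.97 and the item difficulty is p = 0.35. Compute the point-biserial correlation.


q = 1 - p = 0.65
rpb = ((M1 - M0) / SD) * sqrt(p * q)
rpb = ((58.05 - 43.78) / 8.97) * sqrt(0.35 * 0.65)
rpb = 0.7588

0.7588


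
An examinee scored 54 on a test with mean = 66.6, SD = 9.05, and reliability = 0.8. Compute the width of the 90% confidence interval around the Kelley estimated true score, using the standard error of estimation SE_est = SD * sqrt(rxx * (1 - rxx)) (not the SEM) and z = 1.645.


True score estimate = 0.8*54 + 0.2*66.6 = 56.52
SE_est = SD * sqrt(rxx * (1 - rxx)) = 9.05 * sqrt(0.8 * 0.2) = 9.05 * sqrt(0.16) = 3.62
CI = T_est +/- z * SE_est, so width = 2 * z * SE_est = 2 * 1.645 * 3.62
Width = 11.9098

11.9098


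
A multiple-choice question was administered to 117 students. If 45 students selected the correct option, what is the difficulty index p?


Item difficulty p = number correct / total examinees
p = 45 / 117
p = 0.3846

0.3846


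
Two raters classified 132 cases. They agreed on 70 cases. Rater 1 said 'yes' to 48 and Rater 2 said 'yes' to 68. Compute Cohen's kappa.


P_o = 70/132 = 0.530303
P_e = (48*68 + 84*64) / 17424 = 0.495868
kappa = (P_o - P_e) / (1 - P_e)
kappa = (0.530303 - 0.495868) / (1 - 0.495868)
kappa = 0.0683

0.0683


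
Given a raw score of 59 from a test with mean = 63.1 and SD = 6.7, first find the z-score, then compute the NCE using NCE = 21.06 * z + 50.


z = (X - mean) / SD = (59 - 63.1) / 6.7
z = -4.1 / 6.7
z = -0.6119
NCE = NCE = 21.06z + 50
Carry z at full precision (z = -4.1 / 6.7) into the conversion:
NCE = 21.06 * (-4.1 / 6.7) + 50 = -86.346 / 6.7 + 50
NCE = -12.8875 + 50
NCE = 37.1125

37.1125


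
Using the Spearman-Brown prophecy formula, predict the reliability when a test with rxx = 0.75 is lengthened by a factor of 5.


r_new = (n * rxx) / (1 + (n-1) * rxx)
r_new = (5 * 0.75) / (1 + 4 * 0.75)
r_new = 3.75 / 4.0
r_new = 0.9375

0.9375


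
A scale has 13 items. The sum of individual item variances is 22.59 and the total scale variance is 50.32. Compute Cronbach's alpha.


alpha = (k/(k-1)) * (1 - sum(si^2)/s_total^2)
= (13/12) * (1 - 22.59/50.32)
alpha = 0.597

0.597


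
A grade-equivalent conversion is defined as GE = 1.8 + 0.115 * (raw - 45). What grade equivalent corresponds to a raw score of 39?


raw - median = 39 - 45 = -6
slope * diff = 0.115 * -6 = -0.69
GE = 1.8 + -0.69
GE = 1.11

1.11


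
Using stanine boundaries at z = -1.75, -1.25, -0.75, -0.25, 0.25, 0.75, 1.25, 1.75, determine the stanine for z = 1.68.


Stanine boundaries: [-1.75, -1.25, -0.75, -0.25, 0.25, 0.75, 1.25, 1.75]
z = 1.68
Check each boundary:
  z >= -1.75 -> could be stanine 2
  z >= -1.25 -> could be stanine 3
  z >= -0.75 -> could be stanine 4
  z >= -0.25 -> could be stanine 5
  z >= 0.25 -> could be stanine 6
  z >= 0.75 -> could be stanine 7
  z >= 1.25 -> could be stanine 8
  z < 1.75
Highest qualifying boundary gives stanine = 8

8


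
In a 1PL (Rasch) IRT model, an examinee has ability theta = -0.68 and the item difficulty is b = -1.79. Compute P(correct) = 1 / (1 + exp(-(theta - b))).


theta - b = -0.68 - -1.79 = 1.11
exp(-(theta - b)) = exp(-1.11) = 0.3296
P = 1 / (1 + 0.3296)
P = 0.7521

0.7521


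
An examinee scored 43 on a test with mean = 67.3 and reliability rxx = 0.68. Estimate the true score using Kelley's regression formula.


T_est = rxx * X + (1 - rxx) * mean
T_est = 0.68 * 43 + 0.32 * 67.3
T_est = 29.24 + 21.536
T_est = 50.776

50.776


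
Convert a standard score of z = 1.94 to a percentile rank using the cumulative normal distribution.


CDF(z) = 0.5 * (1 + erf(z/sqrt(2)))
erf(1.3718) = 0.9476
CDF = 0.9738
Percentile rank = 0.9738 * 100 = 97.38

97.38


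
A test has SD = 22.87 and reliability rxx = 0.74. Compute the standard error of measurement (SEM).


SEM = SD * sqrt(1 - rxx)
SEM = 22.87 * sqrt(1 - 0.74)
SEM = 22.87 * sqrt(0.26) = 22.87 * 0.509902
SEM = 11.6615

11.6615


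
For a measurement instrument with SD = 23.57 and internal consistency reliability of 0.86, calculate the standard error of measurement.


SEM = SD * sqrt(1 - rxx)
SEM = 23.57 * sqrt(1 - 0.86)
SEM = 23.57 * sqrt(0.14) = 23.57 * 0.374166
SEM = 8.8191

8.8191


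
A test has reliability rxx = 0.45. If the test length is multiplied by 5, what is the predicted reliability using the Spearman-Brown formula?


r_new = (n * rxx) / (1 + (n-1) * rxx)
r_new = (5 * 0.45) / (1 + 4 * 0.45)
r_new = 2.25 / 2.8
r_new = 0.8036

0.8036


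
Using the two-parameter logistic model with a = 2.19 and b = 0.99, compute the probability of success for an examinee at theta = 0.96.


a*(theta - b) = 2.19 * (0.96 - 0.99) = -0.0657
exp(--0.0657) = 1.0679
P = 1 / (1 + 1.0679)
P = 0.4836

0.4836


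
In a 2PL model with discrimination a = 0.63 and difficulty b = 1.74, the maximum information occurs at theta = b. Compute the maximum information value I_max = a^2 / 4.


For 2PL, max info at theta = b = 1.74
I_max = a^2 / 4 = 0.63^2 / 4
= 0.3969 / 4
I_max = 0.0992

0.0992


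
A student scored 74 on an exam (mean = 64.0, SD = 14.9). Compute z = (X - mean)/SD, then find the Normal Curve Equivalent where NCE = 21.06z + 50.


z = (X - mean) / SD = (74 - 64.0) / 14.9
z = 10.0 / 14.9
z = 0.6711
NCE = NCE = 21.06z + 50
Carry z at full precision (z = 10.0 / 14.9) into the conversion:
NCE = 21.06 * (10.0 / 14.9) + 50 = 210.6 / 14.9 + 50
NCE = 14.1342 + 50
NCE = 64.1342

64.1342


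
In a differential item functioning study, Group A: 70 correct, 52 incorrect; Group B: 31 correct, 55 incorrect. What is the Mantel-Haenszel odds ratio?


Odds_A = 70/52 = 1.3462
Odds_B = 31/55 = 0.5636
OR = Odds_A / Odds_B = 1.3462 / 0.5636
Exactly, OR = (70 * 55) / (52 * 31) = 3850 / 1612
OR = 2.3883

2.3883


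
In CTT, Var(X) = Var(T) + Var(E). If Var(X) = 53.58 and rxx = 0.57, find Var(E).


var_true = rxx * var_obs = 0.57 * 53.58 = 30.5406
var_error = var_obs - var_true
var_error = 53.58 - 30.5406
var_error = 23.0394

23.0394


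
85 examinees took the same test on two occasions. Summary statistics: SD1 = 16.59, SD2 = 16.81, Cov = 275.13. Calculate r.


r = cov(X,Y) / (SD_X * SD_Y)
r = 275.13 / (16.59 * 16.81)
r = 275.13 / 278.8779
r = 0.9866

0.9866


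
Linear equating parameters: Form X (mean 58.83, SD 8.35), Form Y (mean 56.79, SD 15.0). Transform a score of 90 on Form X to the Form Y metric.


slope = SD_Y / SD_X = 15.0 / 8.35 ~ 1.7964
intercept = mean_Y - slope * mean_X = 56.79 - (15.0 / 8.35) * 58.83 ~ -48.8926
Y = slope * X + intercept. To avoid rounding drift from the rounded slope/intercept, evaluate the equivalent form Y = mean_Y + SD_Y * (X - mean_X) / SD_X at full precision:
Y = 56.79 + 15.0 * (90 - 58.83) / 8.35
Y = 56.79 + 15.0 * 31.17 / 8.35
Y = 56.79 + 467.55 / 8.35
Y = 56.79 + 55.994
Y = 112.784

112.784


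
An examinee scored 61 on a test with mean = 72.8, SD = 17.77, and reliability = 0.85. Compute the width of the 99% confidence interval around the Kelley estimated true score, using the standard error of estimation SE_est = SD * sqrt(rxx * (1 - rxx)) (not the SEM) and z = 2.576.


True score estimate = 0.85*61 + 0.15*72.8 = 62.77
SE_est = SD * sqrt(rxx * (1 - rxx)) = 17.77 * sqrt(0.85 * 0.15) = 17.77 * sqrt(0.1275) = 6.345159
CI = T_est +/- z * SE_est, so width = 2 * z * SE_est = 2 * 2.576 * 6.345159
Width = 32.6903

32.6903


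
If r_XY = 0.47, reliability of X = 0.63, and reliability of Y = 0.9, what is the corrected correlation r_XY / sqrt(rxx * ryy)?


r_corrected = rxy / sqrt(rxx * ryy)
= 0.47 / sqrt(0.63 * 0.9)
= 0.47 / sqrt(0.567)
= 0.47 / 0.752994
r_corrected = 0.6242

0.6242


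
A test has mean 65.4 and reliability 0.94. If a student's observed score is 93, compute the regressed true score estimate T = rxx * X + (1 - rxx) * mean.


T_est = rxx * X + (1 - rxx) * mean
T_est = 0.94 * 93 + 0.06 * 65.4
T_est = 87.42 + 3.924
T_est = 91.344

91.344


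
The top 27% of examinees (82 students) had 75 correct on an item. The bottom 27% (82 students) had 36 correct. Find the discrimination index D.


p_upper = 75/82 = 0.9146
p_lower = 36/82 = 0.439
D = 0.9146 - 0.439 = 0.4756

0.4756


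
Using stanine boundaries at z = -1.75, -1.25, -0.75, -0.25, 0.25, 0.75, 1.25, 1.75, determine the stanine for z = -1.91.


Stanine boundaries: [-1.75, -1.25, -0.75, -0.25, 0.25, 0.75, 1.25, 1.75]
z = -1.91
Check each boundary:
  z < -1.75
  z < -1.25
  z < -0.75
  z < -0.25
  z < 0.25
  z < 0.75
  z < 1.25
  z < 1.75
Highest qualifying boundary gives stanine = 1

1


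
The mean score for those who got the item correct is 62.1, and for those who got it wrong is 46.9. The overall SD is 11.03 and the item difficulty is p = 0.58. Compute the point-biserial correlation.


q = 1 - p = 0.42
rpb = ((M1 - M0) / SD) * sqrt(p * q)
rpb = ((62.1 - 46.9) / 11.03) * sqrt(0.58 * 0.42)
rpb = 0.6802

0.6802


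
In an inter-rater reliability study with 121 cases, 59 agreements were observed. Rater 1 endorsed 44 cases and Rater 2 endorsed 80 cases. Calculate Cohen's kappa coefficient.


P_o = 59/121 = 0.487603
P_e = (44*80 + 77*41) / 14641 = 0.456048
kappa = (P_o - P_e) / (1 - P_e)
kappa = (0.487603 - 0.456048) / (1 - 0.456048)
kappa = 0.058

0.058


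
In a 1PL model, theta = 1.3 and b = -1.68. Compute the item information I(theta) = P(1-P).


P = 1/(1+exp(-(1.3--1.68))) = 0.9517
I = P*(1-P) = 0.9517 * 0.0483
I = 0.046

0.046


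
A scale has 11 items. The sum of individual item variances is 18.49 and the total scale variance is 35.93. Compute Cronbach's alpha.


alpha = (k/(k-1)) * (1 - sum(si^2)/s_total^2)
= (11/10) * (1 - 18.49/35.93)
alpha = 0.5339

0.5339


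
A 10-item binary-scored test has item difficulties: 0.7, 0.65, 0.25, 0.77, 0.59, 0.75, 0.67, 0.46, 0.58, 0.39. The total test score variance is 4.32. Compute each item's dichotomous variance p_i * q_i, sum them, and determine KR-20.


For each item, compute p_i * q_i:
  Item 1: 0.7 * 0.3 = 0.21
  Item 2: 0.65 * 0.35 = 0.2275
  Item 3: 0.25 * 0.75 = 0.1875
  Item 4: 0.77 * 0.23 = 0.1771
  Item 5: 0.59 * 0.41 = 0.2419
  Item 6: 0.75 * 0.25 = 0.1875
  Item 7: 0.67 * 0.33 = 0.2211
  Item 8: 0.46 * 0.54 = 0.2484
  Item 9: 0.58 * 0.42 = 0.2436
  Item 10: 0.39 * 0.61 = 0.2379
Sum(p_i * q_i) = 0.21 + 0.2275 + 0.1875 + 0.1771 + 0.2419 + 0.1875 + 0.2211 + 0.2484 + 0.2436 + 0.2379 = 2.1825
KR-20 = (k/(k-1)) * (1 - Sum(p_i*q_i) / Var_total)
= (10/9) * (1 - 2.1825/4.32)
= 1.1111 * 0.4948
KR-20 = 0.5498

0.5498


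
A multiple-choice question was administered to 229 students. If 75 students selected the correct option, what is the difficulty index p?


Item difficulty p = number correct / total examinees
p = 75 / 229
p = 0.3275

0.3275


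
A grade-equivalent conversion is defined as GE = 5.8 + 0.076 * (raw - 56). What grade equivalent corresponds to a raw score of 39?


raw - median = 39 - 56 = -17
slope * diff = 0.076 * -17 = -1.292
GE = 5.8 + -1.292
GE = 4.508

4.508


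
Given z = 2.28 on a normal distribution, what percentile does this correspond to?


CDF(z) = 0.5 * (1 + erf(z/sqrt(2)))
erf(1.6122) = 0.9774
CDF = 0.9887
Percentile rank = 0.9887 * 100 = 98.87

98.87


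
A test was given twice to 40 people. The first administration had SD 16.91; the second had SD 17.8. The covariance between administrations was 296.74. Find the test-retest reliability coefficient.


r = cov(X,Y) / (SD_X * SD_Y)
r = 296.74 / (16.91 * 17.8)
r = 296.74 / 300.998
r = 0.9859

0.9859


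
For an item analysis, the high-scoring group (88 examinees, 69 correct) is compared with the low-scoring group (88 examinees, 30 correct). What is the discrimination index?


p_upper = 69/88 = 0.7841
p_lower = 30/88 = 0.3409
D = 0.7841 - 0.3409 = 0.4432

0.4432


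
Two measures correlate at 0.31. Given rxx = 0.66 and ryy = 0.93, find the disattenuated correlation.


r_corrected = rxy / sqrt(rxx * ryy)
= 0.31 / sqrt(0.66 * 0.93)
= 0.31 / sqrt(0.6138)
= 0.31 / 0.783454
r_corrected = 0.3957

0.3957


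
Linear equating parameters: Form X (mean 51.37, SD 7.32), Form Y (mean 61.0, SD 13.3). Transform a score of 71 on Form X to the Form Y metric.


slope = SD_Y / SD_X = 13.3 / 7.32 ~ 1.8169
intercept = mean_Y - slope * mean_X = 61.0 - (13.3 / 7.32) * 51.37 ~ -32.3362
Y = slope * X + intercept. To avoid rounding drift from the rounded slope/intercept, evaluate the equivalent form Y = mean_Y + SD_Y * (X - mean_X) / SD_X at full precision:
Y = 61.0 + 13.3 * (71 - 51.37) / 7.32
Y = 61.0 + 13.3 * 19.63 / 7.32
Y = 61.0 + 261.079 / 7.32
Y = 61.0 + 35.6665
Y = 96.6665

96.6665


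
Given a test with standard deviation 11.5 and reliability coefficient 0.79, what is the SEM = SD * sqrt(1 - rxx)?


SEM = SD * sqrt(1 - rxx)
SEM = 11.5 * sqrt(1 - 0.79)
SEM = 11.5 * sqrt(0.21) = 11.5 * 0.458258
SEM = 5.27

5.27


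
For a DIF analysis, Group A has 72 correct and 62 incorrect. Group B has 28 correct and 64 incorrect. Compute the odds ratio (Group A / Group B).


Odds_A = 72/62 = 1.1613
Odds_B = 28/64 = 0.4375
OR = Odds_A / Odds_B = 1.1613 / 0.4375
Exactly, OR = (72 * 64) / (62 * 28) = 4608 / 1736
OR = 2.6544

2.6544


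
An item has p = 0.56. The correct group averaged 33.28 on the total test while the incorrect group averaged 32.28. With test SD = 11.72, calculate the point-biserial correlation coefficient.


q = 1 - p = 0.44
rpb = ((M1 - M0) / SD) * sqrt(p * q)
rpb = ((33.28 - 32.28) / 11.72) * sqrt(0.56 * 0.44)
rpb = 0.0424

0.0424


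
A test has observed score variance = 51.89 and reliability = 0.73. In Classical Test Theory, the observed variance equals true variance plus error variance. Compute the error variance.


var_true = rxx * var_obs = 0.73 * 51.89 = 37.8797
var_error = var_obs - var_true
var_error = 51.89 - 37.8797
var_error = 14.0103

14.0103


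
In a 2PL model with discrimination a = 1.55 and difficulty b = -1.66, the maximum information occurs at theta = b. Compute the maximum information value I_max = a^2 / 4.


For 2PL, max info at theta = b = -1.66
I_max = a^2 / 4 = 1.55^2 / 4
= 2.4025 / 4
I_max = 0.6006

0.6006


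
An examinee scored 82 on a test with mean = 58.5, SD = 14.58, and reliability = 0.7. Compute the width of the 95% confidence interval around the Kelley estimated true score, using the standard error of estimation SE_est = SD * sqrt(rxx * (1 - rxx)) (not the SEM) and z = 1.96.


True score estimate = 0.7*82 + 0.3*58.5 = 74.95
SE_est = SD * sqrt(rxx * (1 - rxx)) = 14.58 * sqrt(0.7 * 0.3) = 14.58 * sqrt(0.21) = 6.681395
CI = T_est +/- z * SE_est, so width = 2 * z * SE_est = 2 * 1.96 * 6.681395
Width = 26.1911

26.1911


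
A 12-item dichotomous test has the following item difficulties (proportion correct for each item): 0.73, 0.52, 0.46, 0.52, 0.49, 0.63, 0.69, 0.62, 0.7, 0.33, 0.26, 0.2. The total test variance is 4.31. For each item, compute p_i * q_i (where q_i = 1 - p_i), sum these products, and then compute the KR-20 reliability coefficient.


For each item, compute p_i * q_i:
  Item 1: 0.73 * 0.27 = 0.1971
  Item 2: 0.52 * 0.48 = 0.2496
  Item 3: 0.46 * 0.54 = 0.2484
  Item 4: 0.52 * 0.48 = 0.2496
  Item 5: 0.49 * 0.51 = 0.2499
  Item 6: 0.63 * 0.37 = 0.2331
  Item 7: 0.69 * 0.31 = 0.2139
  Item 8: 0.62 * 0.38 = 0.2356
  Item 9: 0.7 * 0.3 = 0.21
  Item 10: 0.33 * 0.67 = 0.2211
  Item 11: 0.26 * 0.74 = 0.1924
  Item 12: 0.2 * 0.8 = 0.16
Sum(p_i * q_i) = 0.1971 + 0.2496 + 0.2484 + 0.2496 + 0.2499 + 0.2331 + 0.2139 + 0.2356 + 0.21 + 0.2211 + 0.1924 + 0.16 = 2.6607
KR-20 = (k/(k-1)) * (1 - Sum(p_i*q_i) / Var_total)
= (12/11) * (1 - 2.6607/4.31)
= 1.0909 * 0.3827
KR-20 = 0.4175

0.4175


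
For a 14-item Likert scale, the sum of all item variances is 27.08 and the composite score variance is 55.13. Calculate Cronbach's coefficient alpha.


alpha = (k/(k-1)) * (1 - sum(si^2)/s_total^2)
= (14/13) * (1 - 27.08/55.13)
alpha = 0.5479

0.5479


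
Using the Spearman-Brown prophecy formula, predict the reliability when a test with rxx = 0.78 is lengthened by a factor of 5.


r_new = (n * rxx) / (1 + (n-1) * rxx)
r_new = (5 * 0.78) / (1 + 4 * 0.78)
r_new = 3.9 / 4.12
r_new = 0.9466

0.9466


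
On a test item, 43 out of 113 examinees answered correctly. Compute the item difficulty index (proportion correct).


Item difficulty p = number correct / total examinees
p = 43 / 113
p = 0.3805

0.3805


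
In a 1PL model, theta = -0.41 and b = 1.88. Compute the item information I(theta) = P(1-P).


P = 1/(1+exp(-(-0.41-1.88))) = 0.092
I = P*(1-P) = 0.092 * 0.908
I = 0.0835

0.0835


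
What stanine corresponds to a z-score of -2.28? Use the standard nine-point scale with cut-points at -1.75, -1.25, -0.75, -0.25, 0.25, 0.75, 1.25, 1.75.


Stanine boundaries: [-1.75, -1.25, -0.75, -0.25, 0.25, 0.75, 1.25, 1.75]
z = -2.28
Check each boundary:
  z < -1.75
  z < -1.25
  z < -0.75
  z < -0.25
  z < 0.25
  z < 0.75
  z < 1.25
  z < 1.75
Highest qualifying boundary gives stanine = 1

1


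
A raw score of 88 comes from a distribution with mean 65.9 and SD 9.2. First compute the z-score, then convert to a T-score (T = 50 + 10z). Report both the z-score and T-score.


z = (X - mean) / SD = (88 - 65.9) / 9.2
z = 22.1 / 9.2
z = 2.4022
T-score = T = 50 + 10z
Carry z at full precision (z = 22.1 / 9.2) into the conversion:
T-score = 50 + 10 * (22.1 / 9.2) = 50 + 221 / 9.2
T-score = 50 + 24.0217
T-score = 74.0217

74.0217


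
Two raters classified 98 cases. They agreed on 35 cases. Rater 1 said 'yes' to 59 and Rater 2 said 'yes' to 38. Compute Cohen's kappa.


P_o = 35/98 = 0.357143
P_e = (59*38 + 39*60) / 9604 = 0.477093
kappa = (P_o - P_e) / (1 - P_e)
kappa = (0.357143 - 0.477093) / (1 - 0.477093)
kappa = -0.2294

-0.2294


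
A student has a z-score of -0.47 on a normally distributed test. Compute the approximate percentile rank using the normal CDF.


CDF(z) = 0.5 * (1 + erf(z/sqrt(2)))
erf(-0.3323) = -0.3616
CDF = 0.3192
Percentile rank = 0.3192 * 100 = 31.92

31.92


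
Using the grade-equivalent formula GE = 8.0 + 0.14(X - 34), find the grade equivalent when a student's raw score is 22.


raw - median = 22 - 34 = -12
slope * diff = 0.14 * -12 = -1.68
GE = 8.0 + -1.68
GE = 6.32

6.32


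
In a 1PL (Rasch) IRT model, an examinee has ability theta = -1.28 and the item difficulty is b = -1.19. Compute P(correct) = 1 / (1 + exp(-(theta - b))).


theta - b = -1.28 - -1.19 = -0.09
exp(-(theta - b)) = exp(0.09) = 1.0942
P = 1 / (1 + 1.0942)
P = 0.4775

0.4775


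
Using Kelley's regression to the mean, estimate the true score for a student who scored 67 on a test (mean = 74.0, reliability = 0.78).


T_est = rxx * X + (1 - rxx) * mean
T_est = 0.78 * 67 + 0.22 * 74.0
T_est = 52.26 + 16.28
T_est = 68.54

68.54


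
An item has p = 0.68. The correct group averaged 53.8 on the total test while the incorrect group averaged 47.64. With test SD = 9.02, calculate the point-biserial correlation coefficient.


q = 1 - p = 0.32
rpb = ((M1 - M0) / SD) * sqrt(p * q)
rpb = ((53.8 - 47.64) / 9.02) * sqrt(0.68 * 0.32)
rpb = 0.3186

0.3186


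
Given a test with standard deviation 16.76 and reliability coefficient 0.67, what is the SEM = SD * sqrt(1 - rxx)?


SEM = SD * sqrt(1 - rxx)
SEM = 16.76 * sqrt(1 - 0.67)
SEM = 16.76 * sqrt(0.33) = 16.76 * 0.574456
SEM = 9.6279

9.6279


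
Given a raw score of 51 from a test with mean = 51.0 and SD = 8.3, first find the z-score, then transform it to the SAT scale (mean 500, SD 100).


z = (X - mean) / SD = (51 - 51.0) / 8.3
z = 0.0 / 8.3
z = 0.0
SAT-scale = SAT = 500 + 100z
Carry z at full precision (z = 0.0 / 8.3) into the conversion:
SAT-scale = 500 + 100 * (0.0 / 8.3) = 500 + 0 / 8.3
SAT-scale = 500 + 0.0
SAT-scale = 500.0

500.0


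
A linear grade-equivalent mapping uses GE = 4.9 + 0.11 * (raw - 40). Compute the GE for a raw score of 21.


raw - median = 21 - 40 = -19
slope * diff = 0.11 * -19 = -2.09
GE = 4.9 + -2.09
GE = 2.81

2.81


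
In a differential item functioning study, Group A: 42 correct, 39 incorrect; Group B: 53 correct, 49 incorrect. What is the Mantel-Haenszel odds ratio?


Odds_A = 42/39 = 1.0769
Odds_B = 53/49 = 1.0816
OR = Odds_A / Odds_B = 1.0769 / 1.0816
Exactly, OR = (42 * 49) / (39 * 53) = 2058 / 2067
OR = 0.9956

0.9956


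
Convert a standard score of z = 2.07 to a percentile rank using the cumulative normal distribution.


CDF(z) = 0.5 * (1 + erf(z/sqrt(2)))
erf(1.4637) = 0.9615
CDF = 0.9808
Percentile rank = 0.9808 * 100 = 98.08

98.08


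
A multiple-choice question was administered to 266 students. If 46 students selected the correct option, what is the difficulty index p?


Item difficulty p = number correct / total examinees
p = 46 / 266
p = 0.1729

0.1729


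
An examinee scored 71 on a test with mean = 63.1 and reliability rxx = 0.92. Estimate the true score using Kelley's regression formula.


T_est = rxx * X + (1 - rxx) * mean
T_est = 0.92 * 71 + 0.08 * 63.1
T_est = 65.32 + 5.048
T_est = 70.368

70.368


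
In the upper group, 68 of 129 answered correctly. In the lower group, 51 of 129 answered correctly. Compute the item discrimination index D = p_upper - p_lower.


p_upper = 68/129 = 0.5271
p_lower = 51/129 = 0.3953
D = 0.5271 - 0.3953 = 0.1318

0.1318


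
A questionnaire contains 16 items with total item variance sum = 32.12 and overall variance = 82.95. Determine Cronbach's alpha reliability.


alpha = (k/(k-1)) * (1 - sum(si^2)/s_total^2)
= (16/15) * (1 - 32.12/82.95)
alpha = 0.6536

0.6536


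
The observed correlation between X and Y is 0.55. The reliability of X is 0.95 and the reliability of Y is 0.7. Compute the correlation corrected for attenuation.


r_corrected = rxy / sqrt(rxx * ryy)
= 0.55 / sqrt(0.95 * 0.7)
= 0.55 / sqrt(0.665)
= 0.55 / 0.815475
r_corrected = 0.6745

0.6745


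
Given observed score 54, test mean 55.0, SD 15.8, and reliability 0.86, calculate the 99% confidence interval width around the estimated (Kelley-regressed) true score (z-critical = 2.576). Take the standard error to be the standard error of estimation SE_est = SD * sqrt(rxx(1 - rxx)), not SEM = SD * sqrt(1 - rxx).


True score estimate = 0.86*54 + 0.14*55.0 = 54.14
SE_est = SD * sqrt(rxx * (1 - rxx)) = 15.8 * sqrt(0.86 * 0.14) = 15.8 * sqrt(0.1204) = 5.482395
CI = T_est +/- z * SE_est, so width = 2 * z * SE_est = 2 * 2.576 * 5.482395
Width = 28.2453

28.2453


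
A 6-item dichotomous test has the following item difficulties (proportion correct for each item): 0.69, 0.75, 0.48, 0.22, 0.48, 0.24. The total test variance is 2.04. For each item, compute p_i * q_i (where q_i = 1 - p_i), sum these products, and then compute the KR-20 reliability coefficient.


For each item, compute p_i * q_i:
  Item 1: 0.69 * 0.31 = 0.2139
  Item 2: 0.75 * 0.25 = 0.1875
  Item 3: 0.48 * 0.52 = 0.2496
  Item 4: 0.22 * 0.78 = 0.1716
  Item 5: 0.48 * 0.52 = 0.2496
  Item 6: 0.24 * 0.76 = 0.1824
Sum(p_i * q_i) = 0.2139 + 0.1875 + 0.2496 + 0.1716 + 0.2496 + 0.1824 = 1.2546
KR-20 = (k/(k-1)) * (1 - Sum(p_i*q_i) / Var_total)
= (6/5) * (1 - 1.2546/2.04)
= 1.2 * 0.385
KR-20 = 0.462

0.462


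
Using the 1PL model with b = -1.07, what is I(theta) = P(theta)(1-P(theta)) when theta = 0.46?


P = 1/(1+exp(-(0.46--1.07))) = 0.822
I = P*(1-P) = 0.822 * 0.178
I = 0.1463

0.1463


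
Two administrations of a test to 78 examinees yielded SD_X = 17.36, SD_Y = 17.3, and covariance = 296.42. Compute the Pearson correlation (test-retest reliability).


r = cov(X,Y) / (SD_X * SD_Y)
r = 296.42 / (17.36 * 17.3)
r = 296.42 / 300.328
r = 0.987

0.987


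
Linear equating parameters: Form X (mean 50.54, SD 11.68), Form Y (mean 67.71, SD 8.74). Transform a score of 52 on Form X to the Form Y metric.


slope = SD_Y / SD_X = 8.74 / 11.68 ~ 0.7483
intercept = mean_Y - slope * mean_X = 67.71 - (8.74 / 11.68) * 50.54 ~ 29.8915
Y = slope * X + intercept. To avoid rounding drift from the rounded slope/intercept, evaluate the equivalent form Y = mean_Y + SD_Y * (X - mean_X) / SD_X at full precision:
Y = 67.71 + 8.74 * (52 - 50.54) / 11.68
Y = 67.71 + 8.74 * 1.46 / 11.68
Y = 67.71 + 12.7604 / 11.68
Y = 67.71 + 1.0925
Y = 68.8025

68.8025


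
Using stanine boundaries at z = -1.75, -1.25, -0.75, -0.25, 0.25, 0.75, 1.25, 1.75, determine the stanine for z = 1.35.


Stanine boundaries: [-1.75, -1.25, -0.75, -0.25, 0.25, 0.75, 1.25, 1.75]
z = 1.35
Check each boundary:
  z >= -1.75 -> could be stanine 2
  z >= -1.25 -> could be stanine 3
  z >= -0.75 -> could be stanine 4
  z >= -0.25 -> could be stanine 5
  z >= 0.25 -> could be stanine 6
  z >= 0.75 -> could be stanine 7
  z >= 1.25 -> could be stanine 8
  z < 1.75
Highest qualifying boundary gives stanine = 8

8


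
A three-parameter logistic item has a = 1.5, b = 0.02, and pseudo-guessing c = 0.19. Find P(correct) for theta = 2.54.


logit = 1.5*(2.54 - 0.02) = 3.78
P* = 1/(1 + exp(-3.78)) = 0.9777
P = 0.19 + (1 - 0.19) * 0.9777
P = 0.9819

0.9819


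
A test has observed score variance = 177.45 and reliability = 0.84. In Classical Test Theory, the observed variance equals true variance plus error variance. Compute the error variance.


var_true = rxx * var_obs = 0.84 * 177.45 = 149.058
var_error = var_obs - var_true
var_error = 177.45 - 149.058
var_error = 28.392

28.392
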